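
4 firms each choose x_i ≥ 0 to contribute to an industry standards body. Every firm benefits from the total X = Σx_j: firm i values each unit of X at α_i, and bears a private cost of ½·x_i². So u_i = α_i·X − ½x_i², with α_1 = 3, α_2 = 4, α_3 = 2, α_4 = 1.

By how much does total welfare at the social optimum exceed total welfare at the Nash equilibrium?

Firm i's FOC: ∂u_i/∂x_i = α_i − x_i = 0, so x_i* = α_i.
NE contributions = (3, 4, 2, 1); X = 10.
W^NE = (Σα)·X − ½Σα_i² = 10² − ½·30 = 85.
Planner sets x_i = Σα_j = 10 for every i, so X^SO = 4·10 = 40.
W^SO = (Σα)·X^SO − ½·4·(Σα)² = (4/2)·10² = 200.
Deadweight loss = W^SO − W^NE = 115.

115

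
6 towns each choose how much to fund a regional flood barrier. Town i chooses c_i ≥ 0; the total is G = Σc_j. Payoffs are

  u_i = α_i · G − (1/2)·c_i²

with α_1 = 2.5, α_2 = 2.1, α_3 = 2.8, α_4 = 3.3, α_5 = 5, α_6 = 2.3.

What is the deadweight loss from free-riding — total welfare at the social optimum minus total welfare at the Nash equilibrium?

Town i's FOC: ∂u_i/∂c_i = α_i − c_i = 0, so c_i* = α_i.
NE contributions = (2.5, 2.1, 2.8, 3.3, 5, 2.3); G = 18.
W^NE = (Σα)·G − ½Σα_i² = 18² − ½·59.68 = 294.16.
Planner sets c_i = Σα_j = 18 for every i, so G^SO = 6·18 = 108.
W^SO = (Σα)·G^SO − ½·6·(Σα)² = (6/2)·18² = 972.
Deadweight loss = W^SO − W^NE = 677.84.

677.84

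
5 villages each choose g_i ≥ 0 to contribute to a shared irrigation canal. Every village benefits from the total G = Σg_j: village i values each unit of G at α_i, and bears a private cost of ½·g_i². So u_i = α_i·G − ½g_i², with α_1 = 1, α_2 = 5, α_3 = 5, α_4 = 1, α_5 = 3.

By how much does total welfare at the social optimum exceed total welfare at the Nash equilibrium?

Village i's FOC: ∂u_i/∂g_i = α_i − g_i = 0, so g_i* = α_i.
NE contributions = (1, 5, 5, 1, 3); G = 15.
W^NE = (Σα)·G − ½Σα_i² = 15² − ½·61 = 194.5.
Planner sets g_i = Σα_j = 15 for every i, so G^SO = 5·15 = 75.
W^SO = (Σα)·G^SO − ½·5·(Σα)² = (5/2)·15² = 562.5.
Deadweight loss = W^SO − W^NE = 368.

368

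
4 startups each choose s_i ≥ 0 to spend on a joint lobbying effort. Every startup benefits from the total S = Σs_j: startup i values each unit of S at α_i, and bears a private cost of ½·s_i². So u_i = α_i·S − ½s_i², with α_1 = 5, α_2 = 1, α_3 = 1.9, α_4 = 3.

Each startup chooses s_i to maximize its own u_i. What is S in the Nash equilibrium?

Startup i's FOC: ∂u_i/∂s_i = α_i − s_i = 0, so s_i* = α_i.
NE contributions = (5, 1, 1.9, 3); S = 10.9.

10.9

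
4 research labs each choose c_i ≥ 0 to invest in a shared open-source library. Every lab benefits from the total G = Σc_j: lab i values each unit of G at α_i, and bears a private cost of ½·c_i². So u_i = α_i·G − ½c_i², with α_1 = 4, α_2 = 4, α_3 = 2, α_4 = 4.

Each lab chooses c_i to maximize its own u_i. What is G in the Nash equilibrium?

Lab i's FOC: ∂u_i/∂c_i = α_i − c_i = 0, so c_i* = α_i.
NE contributions = (4, 4, 2, 4); G = 14.

14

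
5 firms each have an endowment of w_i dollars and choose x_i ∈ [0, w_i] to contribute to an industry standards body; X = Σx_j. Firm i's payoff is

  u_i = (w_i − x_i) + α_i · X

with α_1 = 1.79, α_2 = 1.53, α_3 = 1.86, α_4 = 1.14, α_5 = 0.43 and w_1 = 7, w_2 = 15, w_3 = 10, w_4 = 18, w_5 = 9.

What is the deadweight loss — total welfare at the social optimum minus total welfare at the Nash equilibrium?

∂u_i/∂x_i = α_i − 1, so firm i contributes w_i if α_i > 1, else 0.
α_i > 1 for i ∈ {1, 2, 3, 4}; NE contributions (7, 15, 10, 18, 0), X = 50.
W^NE = Σw_i − X^NE + (Σα_i)·X^NE = 59 + 5.75·50 = 346.5.
Planner: ∂(Σu_j)/∂x_i = Σα_j − 1 = 5.75 > 0, so everyone contributes w_i; X^SO = 59, W^SO = 59 + 5.75·59 = 398.25.
Deadweight loss = 51.75.

51.75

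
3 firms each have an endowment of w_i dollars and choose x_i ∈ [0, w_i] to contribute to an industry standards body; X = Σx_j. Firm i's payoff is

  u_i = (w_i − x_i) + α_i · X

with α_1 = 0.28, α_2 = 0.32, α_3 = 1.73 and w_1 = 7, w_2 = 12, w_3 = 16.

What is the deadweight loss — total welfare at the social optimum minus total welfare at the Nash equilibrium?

25.27

∂u_i/∂x_i = α_i − 1, so firm i contributes w_i if α_i > 1, else 0.
α_i > 1 for i ∈ {3}; NE contributions (0, 0, 16), X = 16.
W^NE = Σw_i − X^NE + (Σα_i)·X^NE = 35 + 1.33·16 = 56.28.
Planner: ∂(Σu_j)/∂x_i = Σα_j − 1 = 1.33 > 0, so everyone contributes w_i; X^SO = 35, W^SO = 35 + 1.33·35 = 81.55.
Deadweight loss = 25.27.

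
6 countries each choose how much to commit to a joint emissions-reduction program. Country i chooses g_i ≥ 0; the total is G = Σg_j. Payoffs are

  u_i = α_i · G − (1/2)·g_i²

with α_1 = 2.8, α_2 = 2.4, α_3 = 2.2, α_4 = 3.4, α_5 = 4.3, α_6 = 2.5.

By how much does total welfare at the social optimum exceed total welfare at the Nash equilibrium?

Country i's FOC: ∂u_i/∂g_i = α_i − g_i = 0, so g_i* = α_i.
NE contributions = (2.8, 2.4, 2.2, 3.4, 4.3, 2.5); G = 17.6.
W^NE = (Σα)·G − ½Σα_i² = 17.6² − ½·54.74 = 282.39.
Planner sets g_i = Σα_j = 17.6 for every i, so G^SO = 6·17.6 = 105.6.
W^SO = (Σα)·G^SO − ½·6·(Σα)² = (6/2)·17.6² = 929.28.
Deadweight loss = W^SO − W^NE = 646.89.

646.89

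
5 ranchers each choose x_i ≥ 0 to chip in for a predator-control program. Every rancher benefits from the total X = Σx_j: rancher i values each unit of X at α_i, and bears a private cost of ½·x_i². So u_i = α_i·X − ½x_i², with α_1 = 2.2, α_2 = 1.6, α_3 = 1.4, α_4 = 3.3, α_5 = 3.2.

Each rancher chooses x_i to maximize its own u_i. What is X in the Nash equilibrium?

Rancher i's FOC: ∂u_i/∂x_i = α_i − x_i = 0, so x_i* = α_i.
NE contributions = (2.2, 1.6, 1.4, 3.3, 3.2); X = 11.7.

11.7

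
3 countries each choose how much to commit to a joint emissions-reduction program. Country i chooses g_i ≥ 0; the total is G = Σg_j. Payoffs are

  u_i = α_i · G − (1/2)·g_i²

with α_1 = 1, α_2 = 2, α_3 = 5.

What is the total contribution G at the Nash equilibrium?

Country i's FOC: ∂u_i/∂g_i = α_i − g_i = 0, so g_i* = α_i.
NE contributions = (1, 2, 5); G = 8.

8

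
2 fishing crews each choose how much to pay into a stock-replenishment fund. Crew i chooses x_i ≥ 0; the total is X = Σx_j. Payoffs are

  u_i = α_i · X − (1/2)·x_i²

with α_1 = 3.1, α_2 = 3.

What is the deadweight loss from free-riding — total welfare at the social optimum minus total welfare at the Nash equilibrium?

Crew i's FOC: ∂u_i/∂x_i = α_i − x_i = 0, so x_i* = α_i.
NE contributions = (3.1, 3); X = 6.1.
W^NE = (Σα)·X − ½Σα_i² = 6.1² − ½·18.61 = 27.905.
Planner sets x_i = Σα_j = 6.1 for every i, so X^SO = 2·6.1 = 12.2.
W^SO = (Σα)·X^SO − ½·2·(Σα)² = (2/2)·6.1² = 37.21.
Deadweight loss = W^SO − W^NE = 9.305.

9.305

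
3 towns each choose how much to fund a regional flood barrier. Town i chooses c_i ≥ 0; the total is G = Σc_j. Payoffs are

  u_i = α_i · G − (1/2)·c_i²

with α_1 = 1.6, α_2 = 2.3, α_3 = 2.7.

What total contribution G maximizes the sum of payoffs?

Planner FOC: ∂(Σu_j)/∂c_i = (Σα_j) − c_i = 0, so c_i^SO = Σα_j = 6.6 for every i; G^SO = 19.8.

19.8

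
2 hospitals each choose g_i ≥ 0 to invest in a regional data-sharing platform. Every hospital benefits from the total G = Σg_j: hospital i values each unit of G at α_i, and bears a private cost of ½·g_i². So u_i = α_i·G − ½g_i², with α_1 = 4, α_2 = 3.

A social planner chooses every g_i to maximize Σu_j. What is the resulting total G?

14

Planner FOC: ∂(Σu_j)/∂g_i = (Σα_j) − g_i = 0, so g_i^SO = Σα_j = 7 for every i; G^SO = 14.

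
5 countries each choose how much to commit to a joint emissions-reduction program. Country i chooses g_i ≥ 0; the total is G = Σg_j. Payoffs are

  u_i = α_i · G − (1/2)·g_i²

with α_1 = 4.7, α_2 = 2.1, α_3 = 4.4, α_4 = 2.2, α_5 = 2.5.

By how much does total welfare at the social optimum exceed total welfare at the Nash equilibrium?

Country i's FOC: ∂u_i/∂g_i = α_i − g_i = 0, so g_i* = α_i.
NE contributions = (4.7, 2.1, 4.4, 2.2, 2.5); G = 15.9.
W^NE = (Σα)·G − ½Σα_i² = 15.9² − ½·56.95 = 224.335.
Planner sets g_i = Σα_j = 15.9 for every i, so G^SO = 5·15.9 = 79.5.
W^SO = (Σα)·G^SO − ½·5·(Σα)² = (5/2)·15.9² = 632.025.
Deadweight loss = W^SO − W^NE = 407.69.

407.69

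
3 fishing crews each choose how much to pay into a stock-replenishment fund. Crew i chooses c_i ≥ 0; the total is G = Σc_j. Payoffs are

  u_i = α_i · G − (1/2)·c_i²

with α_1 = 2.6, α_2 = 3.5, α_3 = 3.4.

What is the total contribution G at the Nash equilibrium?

9.5

Crew i's FOC: ∂u_i/∂c_i = α_i − c_i = 0, so c_i* = α_i.
NE contributions = (2.6, 3.5, 3.4); G = 9.5.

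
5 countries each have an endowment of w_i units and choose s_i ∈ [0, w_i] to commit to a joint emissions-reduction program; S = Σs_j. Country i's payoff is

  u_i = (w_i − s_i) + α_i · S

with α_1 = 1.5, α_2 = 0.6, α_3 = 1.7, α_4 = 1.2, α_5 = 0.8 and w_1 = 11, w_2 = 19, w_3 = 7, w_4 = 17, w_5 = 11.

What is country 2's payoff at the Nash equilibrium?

40

∂u_i/∂s_i = α_i − 1, so country i contributes w_i if α_i > 1, else 0.
α_i > 1 for i ∈ {1, 3, 4}; NE contributions (11, 0, 7, 17, 0), S = 35.
u_2 = (19 − 0) + 0.6·35 = 40.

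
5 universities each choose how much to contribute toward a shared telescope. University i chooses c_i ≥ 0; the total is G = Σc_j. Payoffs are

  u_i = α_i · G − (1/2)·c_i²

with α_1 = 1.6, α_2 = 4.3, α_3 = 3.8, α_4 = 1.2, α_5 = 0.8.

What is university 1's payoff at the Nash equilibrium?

University i's FOC: ∂u_i/∂c_i = α_i − c_i = 0, so c_i* = α_i.
NE contributions = (1.6, 4.3, 3.8, 1.2, 0.8); G = 11.7.
u_1 = α_1·G − ½·(c_1)² = 1.6·11.7 − ½·1.6² = 17.44.

17.44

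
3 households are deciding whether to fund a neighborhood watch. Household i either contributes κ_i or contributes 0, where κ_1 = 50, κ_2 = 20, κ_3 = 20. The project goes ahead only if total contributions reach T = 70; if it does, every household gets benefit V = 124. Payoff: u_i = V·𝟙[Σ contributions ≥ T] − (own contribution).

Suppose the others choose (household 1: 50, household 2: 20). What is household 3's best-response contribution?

0

Others' total = 70 ≥ 70; contributing adds cost 20 for no extra benefit.
Best response: 0.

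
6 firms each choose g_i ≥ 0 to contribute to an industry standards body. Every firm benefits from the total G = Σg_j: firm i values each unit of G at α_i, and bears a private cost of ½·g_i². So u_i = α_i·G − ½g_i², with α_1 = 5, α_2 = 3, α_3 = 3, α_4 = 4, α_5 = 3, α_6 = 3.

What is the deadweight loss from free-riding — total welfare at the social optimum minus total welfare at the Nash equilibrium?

Firm i's FOC: ∂u_i/∂g_i = α_i − g_i = 0, so g_i* = α_i.
NE contributions = (5, 3, 3, 4, 3, 3); G = 21.
W^NE = (Σα)·G − ½Σα_i² = 21² − ½·77 = 402.5.
Planner sets g_i = Σα_j = 21 for every i, so G^SO = 6·21 = 126.
W^SO = (Σα)·G^SO − ½·6·(Σα)² = (6/2)·21² = 1323.
Deadweight loss = W^SO − W^NE = 920.5.

920.5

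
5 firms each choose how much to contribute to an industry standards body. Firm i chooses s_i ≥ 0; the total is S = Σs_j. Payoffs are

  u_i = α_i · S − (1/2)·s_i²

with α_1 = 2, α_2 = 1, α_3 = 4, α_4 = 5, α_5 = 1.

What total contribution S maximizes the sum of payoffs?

65

Planner FOC: ∂(Σu_j)/∂s_i = (Σα_j) − s_i = 0, so s_i^SO = Σα_j = 13 for every i; S^SO = 65.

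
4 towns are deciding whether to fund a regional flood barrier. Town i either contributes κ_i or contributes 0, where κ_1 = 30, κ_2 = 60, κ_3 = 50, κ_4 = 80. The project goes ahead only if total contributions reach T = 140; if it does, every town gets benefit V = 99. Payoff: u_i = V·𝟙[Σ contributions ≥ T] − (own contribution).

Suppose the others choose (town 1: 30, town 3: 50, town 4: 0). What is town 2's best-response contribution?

Others' total = 80. Contributing 60 brings total to 140 ≥ 140: gain V − κ_2 = 39.
Best response: 60.

60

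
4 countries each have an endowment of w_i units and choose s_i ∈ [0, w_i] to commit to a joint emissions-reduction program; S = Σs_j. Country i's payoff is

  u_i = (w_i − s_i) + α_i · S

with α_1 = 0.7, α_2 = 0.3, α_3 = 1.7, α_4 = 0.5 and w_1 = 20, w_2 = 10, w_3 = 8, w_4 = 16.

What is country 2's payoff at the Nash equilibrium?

12.4

∂u_i/∂s_i = α_i − 1, so country i contributes w_i if α_i > 1, else 0.
α_i > 1 for i ∈ {3}; NE contributions (0, 0, 8, 0), S = 8.
u_2 = (10 − 0) + 0.3·8 = 12.4.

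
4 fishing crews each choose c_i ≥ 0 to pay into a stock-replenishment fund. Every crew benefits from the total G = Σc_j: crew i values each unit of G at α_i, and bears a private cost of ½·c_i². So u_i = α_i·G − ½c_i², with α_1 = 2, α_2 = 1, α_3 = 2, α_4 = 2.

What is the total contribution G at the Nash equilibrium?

7

Crew i's FOC: ∂u_i/∂c_i = α_i − c_i = 0, so c_i* = α_i.
NE contributions = (2, 1, 2, 2); G = 7.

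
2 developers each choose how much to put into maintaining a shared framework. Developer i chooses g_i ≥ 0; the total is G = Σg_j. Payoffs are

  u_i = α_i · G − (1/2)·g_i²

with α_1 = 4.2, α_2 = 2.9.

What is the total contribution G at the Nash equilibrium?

7.1

Developer i's FOC: ∂u_i/∂g_i = α_i − g_i = 0, so g_i* = α_i.
NE contributions = (4.2, 2.9); G = 7.1.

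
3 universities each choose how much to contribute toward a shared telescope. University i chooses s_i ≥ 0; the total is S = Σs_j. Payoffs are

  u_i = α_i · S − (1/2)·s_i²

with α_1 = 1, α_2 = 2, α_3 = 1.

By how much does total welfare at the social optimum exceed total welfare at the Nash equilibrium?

University i's FOC: ∂u_i/∂s_i = α_i − s_i = 0, so s_i* = α_i.
NE contributions = (1, 2, 1); S = 4.
W^NE = (Σα)·S − ½Σα_i² = 4² − ½·6 = 13.
Planner sets s_i = Σα_j = 4 for every i, so S^SO = 3·4 = 12.
W^SO = (Σα)·S^SO − ½·3·(Σα)² = (3/2)·4² = 24.
Deadweight loss = W^SO − W^NE = 11.

11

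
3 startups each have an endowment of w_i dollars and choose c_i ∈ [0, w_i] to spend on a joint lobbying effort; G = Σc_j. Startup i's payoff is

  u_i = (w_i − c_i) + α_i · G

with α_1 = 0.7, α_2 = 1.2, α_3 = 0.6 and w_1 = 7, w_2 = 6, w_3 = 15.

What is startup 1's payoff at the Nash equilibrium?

11.2

∂u_i/∂c_i = α_i − 1, so startup i contributes w_i if α_i > 1, else 0.
α_i > 1 for i ∈ {2}; NE contributions (0, 6, 0), G = 6.
u_1 = (7 − 0) + 0.7·6 = 11.2.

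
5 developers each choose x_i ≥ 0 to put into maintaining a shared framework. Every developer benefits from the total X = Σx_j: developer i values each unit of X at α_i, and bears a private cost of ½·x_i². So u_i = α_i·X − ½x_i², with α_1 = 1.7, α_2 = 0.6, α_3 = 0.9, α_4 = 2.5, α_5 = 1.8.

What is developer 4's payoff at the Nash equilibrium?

Developer i's FOC: ∂u_i/∂x_i = α_i − x_i = 0, so x_i* = α_i.
NE contributions = (1.7, 0.6, 0.9, 2.5, 1.8); X = 7.5.
u_4 = α_4·X − ½·(x_4)² = 2.5·7.5 − ½·2.5² = 15.625.

15.625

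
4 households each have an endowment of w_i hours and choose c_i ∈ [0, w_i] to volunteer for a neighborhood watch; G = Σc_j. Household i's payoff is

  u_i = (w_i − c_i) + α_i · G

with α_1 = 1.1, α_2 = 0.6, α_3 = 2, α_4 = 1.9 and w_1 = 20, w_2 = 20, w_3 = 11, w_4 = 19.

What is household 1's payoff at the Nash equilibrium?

∂u_i/∂c_i = α_i − 1, so household i contributes w_i if α_i > 1, else 0.
α_i > 1 for i ∈ {1, 3, 4}; NE contributions (20, 0, 11, 19), G = 50.
u_1 = (20 − 20) + 1.1·50 = 55.

55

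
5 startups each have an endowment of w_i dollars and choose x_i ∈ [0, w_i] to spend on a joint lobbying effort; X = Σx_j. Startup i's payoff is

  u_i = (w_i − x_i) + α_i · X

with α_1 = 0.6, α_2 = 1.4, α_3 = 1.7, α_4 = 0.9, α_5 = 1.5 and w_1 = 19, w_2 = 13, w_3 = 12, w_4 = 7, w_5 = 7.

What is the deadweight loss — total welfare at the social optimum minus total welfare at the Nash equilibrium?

∂u_i/∂x_i = α_i − 1, so startup i contributes w_i if α_i > 1, else 0.
α_i > 1 for i ∈ {2, 3, 5}; NE contributions (0, 13, 12, 0, 7), X = 32.
W^NE = Σw_i − X^NE + (Σα_i)·X^NE = 58 + 5.1·32 = 221.2.
Planner: ∂(Σu_j)/∂x_i = Σα_j − 1 = 5.1 > 0, so everyone contributes w_i; X^SO = 58, W^SO = 58 + 5.1·58 = 353.8.
Deadweight loss = 132.6.

132.6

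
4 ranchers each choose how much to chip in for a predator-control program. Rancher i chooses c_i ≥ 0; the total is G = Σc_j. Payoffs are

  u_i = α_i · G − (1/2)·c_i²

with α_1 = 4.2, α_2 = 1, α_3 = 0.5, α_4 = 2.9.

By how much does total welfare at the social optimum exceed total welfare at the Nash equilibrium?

Rancher i's FOC: ∂u_i/∂c_i = α_i − c_i = 0, so c_i* = α_i.
NE contributions = (4.2, 1, 0.5, 2.9); G = 8.6.
W^NE = (Σα)·G − ½Σα_i² = 8.6² − ½·27.3 = 60.31.
Planner sets c_i = Σα_j = 8.6 for every i, so G^SO = 4·8.6 = 34.4.
W^SO = (Σα)·G^SO − ½·4·(Σα)² = (4/2)·8.6² = 147.92.
Deadweight loss = W^SO − W^NE = 87.61.

87.61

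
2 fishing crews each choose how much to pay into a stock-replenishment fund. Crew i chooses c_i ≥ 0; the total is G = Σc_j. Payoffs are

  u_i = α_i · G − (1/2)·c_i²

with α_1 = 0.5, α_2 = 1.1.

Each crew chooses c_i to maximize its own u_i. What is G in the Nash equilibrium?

Crew i's FOC: ∂u_i/∂c_i = α_i − c_i = 0, so c_i* = α_i.
NE contributions = (0.5, 1.1); G = 1.6.

1.6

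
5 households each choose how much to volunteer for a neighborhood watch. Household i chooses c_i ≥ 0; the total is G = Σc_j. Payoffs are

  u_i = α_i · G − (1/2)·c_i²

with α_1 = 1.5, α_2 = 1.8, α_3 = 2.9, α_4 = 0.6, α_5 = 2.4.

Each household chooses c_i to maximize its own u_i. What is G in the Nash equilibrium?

9.2

Household i's FOC: ∂u_i/∂c_i = α_i − c_i = 0, so c_i* = α_i.
NE contributions = (1.5, 1.8, 2.9, 0.6, 2.4); G = 9.2.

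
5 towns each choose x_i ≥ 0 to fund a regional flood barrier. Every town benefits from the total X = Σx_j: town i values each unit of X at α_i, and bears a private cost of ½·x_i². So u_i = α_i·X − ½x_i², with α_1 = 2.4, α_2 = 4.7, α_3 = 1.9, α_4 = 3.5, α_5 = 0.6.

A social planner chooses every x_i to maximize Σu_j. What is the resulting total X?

Planner FOC: ∂(Σu_j)/∂x_i = (Σα_j) − x_i = 0, so x_i^SO = Σα_j = 13.1 for every i; X^SO = 65.5.

65.5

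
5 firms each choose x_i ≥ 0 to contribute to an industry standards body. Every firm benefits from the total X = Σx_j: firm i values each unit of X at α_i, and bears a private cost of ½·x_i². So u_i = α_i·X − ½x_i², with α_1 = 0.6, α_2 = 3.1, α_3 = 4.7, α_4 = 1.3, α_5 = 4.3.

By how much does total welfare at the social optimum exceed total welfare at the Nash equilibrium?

320.12

Firm i's FOC: ∂u_i/∂x_i = α_i − x_i = 0, so x_i* = α_i.
NE contributions = (0.6, 3.1, 4.7, 1.3, 4.3); X = 14.
W^NE = (Σα)·X − ½Σα_i² = 14² − ½·52.24 = 169.88.
Planner sets x_i = Σα_j = 14 for every i, so X^SO = 5·14 = 70.
W^SO = (Σα)·X^SO − ½·5·(Σα)² = (5/2)·14² = 490.
Deadweight loss = W^SO − W^NE = 320.12.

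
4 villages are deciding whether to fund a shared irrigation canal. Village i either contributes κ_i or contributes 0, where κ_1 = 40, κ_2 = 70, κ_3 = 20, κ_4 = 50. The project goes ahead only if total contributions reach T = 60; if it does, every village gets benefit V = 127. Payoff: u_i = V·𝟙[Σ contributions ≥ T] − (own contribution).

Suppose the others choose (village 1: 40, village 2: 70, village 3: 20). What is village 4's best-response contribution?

0

Others' total = 130 ≥ 60; contributing adds cost 50 for no extra benefit.
Best response: 0.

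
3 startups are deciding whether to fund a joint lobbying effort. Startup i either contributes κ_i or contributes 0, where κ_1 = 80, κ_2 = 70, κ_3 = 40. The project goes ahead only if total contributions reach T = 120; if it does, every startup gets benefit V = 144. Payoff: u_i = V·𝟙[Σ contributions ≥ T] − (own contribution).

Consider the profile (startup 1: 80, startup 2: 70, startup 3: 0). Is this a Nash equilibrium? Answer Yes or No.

Yes

Total = 150 ≥ 120: provided.
Startup 1 (pledges 80, payoff 64): dropping to 0 → total 70, payoff 0. No gain.
Startup 2 (pledges 70, payoff 74): dropping to 0 → total 80, payoff 0. No gain.
Startup 3 (pledges 0, payoff 144): pledging 40 → total 190, payoff 104. No gain.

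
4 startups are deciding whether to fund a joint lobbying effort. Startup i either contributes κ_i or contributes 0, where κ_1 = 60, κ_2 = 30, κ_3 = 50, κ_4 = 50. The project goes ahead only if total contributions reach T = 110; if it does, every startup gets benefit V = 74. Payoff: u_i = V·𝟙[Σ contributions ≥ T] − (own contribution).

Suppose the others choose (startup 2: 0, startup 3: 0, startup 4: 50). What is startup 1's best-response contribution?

Others' total = 50. Contributing 60 brings total to 110 ≥ 110: gain V − κ_1 = 14.
Best response: 60.

60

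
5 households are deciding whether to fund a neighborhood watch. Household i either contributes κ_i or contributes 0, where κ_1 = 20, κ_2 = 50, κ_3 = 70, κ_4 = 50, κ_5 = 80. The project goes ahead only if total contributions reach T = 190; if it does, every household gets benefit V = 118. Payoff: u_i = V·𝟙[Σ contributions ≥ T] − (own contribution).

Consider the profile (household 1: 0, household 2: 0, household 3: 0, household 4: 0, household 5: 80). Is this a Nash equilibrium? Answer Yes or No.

Total = 80 < 190: not provided.
Household 1 (pledges 0, payoff 0): pledging 20 → total 100, payoff -20. No gain.
Household 2 (pledges 0, payoff 0): pledging 50 → total 130, payoff -50. No gain.
Household 3 (pledges 0, payoff 0): pledging 70 → total 150, payoff -70. No gain.
Household 4 (pledges 0, payoff 0): pledging 50 → total 130, payoff -50. No gain.
Household 5 (pledges 80, payoff -80): dropping to 0 → total 0, payoff 0. Profitable deviation.

No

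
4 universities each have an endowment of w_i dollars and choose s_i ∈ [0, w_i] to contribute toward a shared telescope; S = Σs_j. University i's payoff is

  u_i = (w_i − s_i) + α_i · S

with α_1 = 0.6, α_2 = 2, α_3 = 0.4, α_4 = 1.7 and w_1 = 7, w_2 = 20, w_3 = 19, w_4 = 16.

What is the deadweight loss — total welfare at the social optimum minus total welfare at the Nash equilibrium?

∂u_i/∂s_i = α_i − 1, so university i contributes w_i if α_i > 1, else 0.
α_i > 1 for i ∈ {2, 4}; NE contributions (0, 20, 0, 16), S = 36.
W^NE = Σw_i − S^NE + (Σα_i)·S^NE = 62 + 3.7·36 = 195.2.
Planner: ∂(Σu_j)/∂s_i = Σα_j − 1 = 3.7 > 0, so everyone contributes w_i; S^SO = 62, W^SO = 62 + 3.7·62 = 291.4.
Deadweight loss = 96.2.

96.2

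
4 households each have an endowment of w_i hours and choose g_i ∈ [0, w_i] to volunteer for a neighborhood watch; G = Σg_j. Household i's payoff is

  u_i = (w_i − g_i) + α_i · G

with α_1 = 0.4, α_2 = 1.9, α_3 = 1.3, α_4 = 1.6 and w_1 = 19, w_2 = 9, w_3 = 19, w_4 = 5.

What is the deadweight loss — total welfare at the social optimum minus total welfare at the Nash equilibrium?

79.8

∂u_i/∂g_i = α_i − 1, so household i contributes w_i if α_i > 1, else 0.
α_i > 1 for i ∈ {2, 3, 4}; NE contributions (0, 9, 19, 5), G = 33.
W^NE = Σw_i − G^NE + (Σα_i)·G^NE = 52 + 4.2·33 = 190.6.
Planner: ∂(Σu_j)/∂g_i = Σα_j − 1 = 4.2 > 0, so everyone contributes w_i; G^SO = 52, W^SO = 52 + 4.2·52 = 270.4.
Deadweight loss = 79.8.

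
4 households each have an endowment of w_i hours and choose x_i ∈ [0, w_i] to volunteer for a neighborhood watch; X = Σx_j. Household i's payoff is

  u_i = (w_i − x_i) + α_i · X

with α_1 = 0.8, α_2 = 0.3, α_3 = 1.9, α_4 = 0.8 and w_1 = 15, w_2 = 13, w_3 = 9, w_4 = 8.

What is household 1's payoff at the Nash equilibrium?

22.2

∂u_i/∂x_i = α_i − 1, so household i contributes w_i if α_i > 1, else 0.
α_i > 1 for i ∈ {3}; NE contributions (0, 0, 9, 0), X = 9.
u_1 = (15 − 0) + 0.8·9 = 22.2.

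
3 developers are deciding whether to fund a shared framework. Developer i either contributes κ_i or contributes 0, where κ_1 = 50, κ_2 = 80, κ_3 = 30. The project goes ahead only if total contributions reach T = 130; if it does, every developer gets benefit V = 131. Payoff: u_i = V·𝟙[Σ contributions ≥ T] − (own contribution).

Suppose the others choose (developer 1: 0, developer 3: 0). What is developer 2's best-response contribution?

0

Others' total = 0. Even contributing 80 gives 80 < 130: no benefit either way.
Best response: 0.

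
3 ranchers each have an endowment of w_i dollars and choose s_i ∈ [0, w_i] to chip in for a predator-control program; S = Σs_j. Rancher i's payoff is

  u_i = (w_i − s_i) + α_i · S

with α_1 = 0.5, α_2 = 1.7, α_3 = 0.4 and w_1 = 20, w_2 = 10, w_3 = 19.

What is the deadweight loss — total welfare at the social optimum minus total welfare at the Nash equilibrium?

62.4

∂u_i/∂s_i = α_i − 1, so rancher i contributes w_i if α_i > 1, else 0.
α_i > 1 for i ∈ {2}; NE contributions (0, 10, 0), S = 10.
W^NE = Σw_i − S^NE + (Σα_i)·S^NE = 49 + 1.6·10 = 65.
Planner: ∂(Σu_j)/∂s_i = Σα_j − 1 = 1.6 > 0, so everyone contributes w_i; S^SO = 49, W^SO = 49 + 1.6·49 = 127.4.
Deadweight loss = 62.4.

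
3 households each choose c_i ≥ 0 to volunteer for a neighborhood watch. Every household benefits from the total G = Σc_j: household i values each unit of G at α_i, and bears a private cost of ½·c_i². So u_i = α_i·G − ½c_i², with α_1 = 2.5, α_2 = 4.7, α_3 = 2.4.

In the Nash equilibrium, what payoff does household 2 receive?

Household i's FOC: ∂u_i/∂c_i = α_i − c_i = 0, so c_i* = α_i.
NE contributions = (2.5, 4.7, 2.4); G = 9.6.
u_2 = α_2·G − ½·(c_2)² = 4.7·9.6 − ½·4.7² = 34.075.

34.075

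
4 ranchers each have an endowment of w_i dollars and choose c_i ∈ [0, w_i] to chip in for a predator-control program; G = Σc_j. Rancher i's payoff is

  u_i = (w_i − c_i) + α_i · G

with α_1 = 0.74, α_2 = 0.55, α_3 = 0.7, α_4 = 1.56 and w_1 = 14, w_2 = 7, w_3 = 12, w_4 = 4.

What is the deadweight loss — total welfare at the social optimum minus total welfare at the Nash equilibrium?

∂u_i/∂c_i = α_i − 1, so rancher i contributes w_i if α_i > 1, else 0.
α_i > 1 for i ∈ {4}; NE contributions (0, 0, 0, 4), G = 4.
W^NE = Σw_i − G^NE + (Σα_i)·G^NE = 37 + 2.55·4 = 47.2.
Planner: ∂(Σu_j)/∂c_i = Σα_j − 1 = 2.55 > 0, so everyone contributes w_i; G^SO = 37, W^SO = 37 + 2.55·37 = 131.35.
Deadweight loss = 84.15.

84.15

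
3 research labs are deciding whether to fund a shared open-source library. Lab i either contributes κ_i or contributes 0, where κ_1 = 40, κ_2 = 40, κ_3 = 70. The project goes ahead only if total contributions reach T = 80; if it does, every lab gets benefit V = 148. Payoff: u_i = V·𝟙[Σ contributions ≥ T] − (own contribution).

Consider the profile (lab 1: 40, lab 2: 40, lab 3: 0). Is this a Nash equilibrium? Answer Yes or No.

Total = 80 ≥ 80: provided.
Lab 1 (pledges 40, payoff 108): dropping to 0 → total 40, payoff 0. No gain.
Lab 2 (pledges 40, payoff 108): dropping to 0 → total 40, payoff 0. No gain.
Lab 3 (pledges 0, payoff 148): pledging 70 → total 150, payoff 78. No gain.

Yes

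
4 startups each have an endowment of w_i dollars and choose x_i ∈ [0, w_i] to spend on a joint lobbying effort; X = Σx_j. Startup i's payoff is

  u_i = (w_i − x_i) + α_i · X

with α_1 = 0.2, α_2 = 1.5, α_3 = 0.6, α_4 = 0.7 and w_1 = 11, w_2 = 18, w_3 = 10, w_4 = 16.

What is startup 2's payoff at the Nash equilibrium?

27

∂u_i/∂x_i = α_i − 1, so startup i contributes w_i if α_i > 1, else 0.
α_i > 1 for i ∈ {2}; NE contributions (0, 18, 0, 0), X = 18.
u_2 = (18 − 18) + 1.5·18 = 27.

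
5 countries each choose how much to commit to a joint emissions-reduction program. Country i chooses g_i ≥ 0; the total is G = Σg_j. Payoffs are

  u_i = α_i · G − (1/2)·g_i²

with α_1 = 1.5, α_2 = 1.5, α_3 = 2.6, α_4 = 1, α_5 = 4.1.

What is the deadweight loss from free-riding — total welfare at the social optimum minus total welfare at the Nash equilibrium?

186.27

Country i's FOC: ∂u_i/∂g_i = α_i − g_i = 0, so g_i* = α_i.
NE contributions = (1.5, 1.5, 2.6, 1, 4.1); G = 10.7.
W^NE = (Σα)·G − ½Σα_i² = 10.7² − ½·29.07 = 99.955.
Planner sets g_i = Σα_j = 10.7 for every i, so G^SO = 5·10.7 = 53.5.
W^SO = (Σα)·G^SO − ½·5·(Σα)² = (5/2)·10.7² = 286.225.
Deadweight loss = W^SO − W^NE = 186.27.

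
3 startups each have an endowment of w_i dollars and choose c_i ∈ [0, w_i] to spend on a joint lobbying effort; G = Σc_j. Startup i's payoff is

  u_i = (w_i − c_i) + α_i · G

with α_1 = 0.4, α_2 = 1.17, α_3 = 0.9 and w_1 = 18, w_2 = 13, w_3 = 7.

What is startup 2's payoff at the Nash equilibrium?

15.21

∂u_i/∂c_i = α_i − 1, so startup i contributes w_i if α_i > 1, else 0.
α_i > 1 for i ∈ {2}; NE contributions (0, 13, 0), G = 13.
u_2 = (13 − 13) + 1.17·13 = 15.21.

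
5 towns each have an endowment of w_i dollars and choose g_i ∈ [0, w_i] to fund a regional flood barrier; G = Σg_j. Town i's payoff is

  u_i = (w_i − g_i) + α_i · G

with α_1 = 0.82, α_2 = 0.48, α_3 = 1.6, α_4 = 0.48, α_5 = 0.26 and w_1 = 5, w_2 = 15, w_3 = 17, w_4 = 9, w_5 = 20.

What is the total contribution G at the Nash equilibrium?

∂u_i/∂g_i = α_i − 1, so town i contributes w_i if α_i > 1, else 0.
α_i > 1 for i ∈ {3}; NE contributions (0, 0, 17, 0, 0), G = 17.

17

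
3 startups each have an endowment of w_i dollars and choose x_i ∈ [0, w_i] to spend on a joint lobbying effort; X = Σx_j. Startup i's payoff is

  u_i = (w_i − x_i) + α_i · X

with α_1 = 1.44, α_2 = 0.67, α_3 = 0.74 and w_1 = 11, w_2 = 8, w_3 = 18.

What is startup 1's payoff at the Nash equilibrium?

15.84

∂u_i/∂x_i = α_i − 1, so startup i contributes w_i if α_i > 1, else 0.
α_i > 1 for i ∈ {1}; NE contributions (11, 0, 0), X = 11.
u_1 = (11 − 11) + 1.44·11 = 15.84.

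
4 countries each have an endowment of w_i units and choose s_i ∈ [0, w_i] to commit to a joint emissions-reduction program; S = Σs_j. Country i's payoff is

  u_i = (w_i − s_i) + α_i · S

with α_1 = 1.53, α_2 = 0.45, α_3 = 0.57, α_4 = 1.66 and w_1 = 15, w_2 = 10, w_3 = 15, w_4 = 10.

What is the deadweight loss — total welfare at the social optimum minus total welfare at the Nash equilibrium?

∂u_i/∂s_i = α_i − 1, so country i contributes w_i if α_i > 1, else 0.
α_i > 1 for i ∈ {1, 4}; NE contributions (15, 0, 0, 10), S = 25.
W^NE = Σw_i − S^NE + (Σα_i)·S^NE = 50 + 3.21·25 = 130.25.
Planner: ∂(Σu_j)/∂s_i = Σα_j − 1 = 3.21 > 0, so everyone contributes w_i; S^SO = 50, W^SO = 50 + 3.21·50 = 210.5.
Deadweight loss = 80.25.

80.25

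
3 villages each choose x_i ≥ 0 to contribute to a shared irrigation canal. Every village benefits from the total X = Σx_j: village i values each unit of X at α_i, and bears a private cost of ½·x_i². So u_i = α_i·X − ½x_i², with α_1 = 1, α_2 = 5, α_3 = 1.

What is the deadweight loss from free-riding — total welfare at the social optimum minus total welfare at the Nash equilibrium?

Village i's FOC: ∂u_i/∂x_i = α_i − x_i = 0, so x_i* = α_i.
NE contributions = (1, 5, 1); X = 7.
W^NE = (Σα)·X − ½Σα_i² = 7² − ½·27 = 35.5.
Planner sets x_i = Σα_j = 7 for every i, so X^SO = 3·7 = 21.
W^SO = (Σα)·X^SO − ½·3·(Σα)² = (3/2)·7² = 73.5.
Deadweight loss = W^SO − W^NE = 38.

38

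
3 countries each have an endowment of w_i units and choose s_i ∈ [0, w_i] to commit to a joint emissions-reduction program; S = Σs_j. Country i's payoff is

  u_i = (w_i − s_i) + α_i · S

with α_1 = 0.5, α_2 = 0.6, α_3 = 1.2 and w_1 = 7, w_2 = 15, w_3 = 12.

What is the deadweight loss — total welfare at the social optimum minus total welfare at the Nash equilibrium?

28.6

∂u_i/∂s_i = α_i − 1, so country i contributes w_i if α_i > 1, else 0.
α_i > 1 for i ∈ {3}; NE contributions (0, 0, 12), S = 12.
W^NE = Σw_i − S^NE + (Σα_i)·S^NE = 34 + 1.3·12 = 49.6.
Planner: ∂(Σu_j)/∂s_i = Σα_j − 1 = 1.3 > 0, so everyone contributes w_i; S^SO = 34, W^SO = 34 + 1.3·34 = 78.2.
Deadweight loss = 28.6.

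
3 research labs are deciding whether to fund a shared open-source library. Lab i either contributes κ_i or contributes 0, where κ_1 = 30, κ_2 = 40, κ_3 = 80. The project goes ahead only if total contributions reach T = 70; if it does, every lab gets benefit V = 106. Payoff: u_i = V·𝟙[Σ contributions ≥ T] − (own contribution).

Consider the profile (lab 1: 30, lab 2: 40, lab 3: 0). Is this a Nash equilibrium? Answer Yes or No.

Yes

Total = 70 ≥ 70: provided.
Lab 1 (pledges 30, payoff 76): dropping to 0 → total 40, payoff 0. No gain.
Lab 2 (pledges 40, payoff 66): dropping to 0 → total 30, payoff 0. No gain.
Lab 3 (pledges 0, payoff 106): pledging 80 → total 150, payoff 26. No gain.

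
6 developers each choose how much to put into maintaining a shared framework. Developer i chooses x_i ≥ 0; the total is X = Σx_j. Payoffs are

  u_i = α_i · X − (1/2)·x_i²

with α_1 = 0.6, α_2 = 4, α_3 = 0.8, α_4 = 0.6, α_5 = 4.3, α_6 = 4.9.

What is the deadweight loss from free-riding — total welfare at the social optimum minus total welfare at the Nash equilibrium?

492.01

Developer i's FOC: ∂u_i/∂x_i = α_i − x_i = 0, so x_i* = α_i.
NE contributions = (0.6, 4, 0.8, 0.6, 4.3, 4.9); X = 15.2.
W^NE = (Σα)·X − ½Σα_i² = 15.2² − ½·59.86 = 201.11.
Planner sets x_i = Σα_j = 15.2 for every i, so X^SO = 6·15.2 = 91.2.
W^SO = (Σα)·X^SO − ½·6·(Σα)² = (6/2)·15.2² = 693.12.
Deadweight loss = W^SO − W^NE = 492.01.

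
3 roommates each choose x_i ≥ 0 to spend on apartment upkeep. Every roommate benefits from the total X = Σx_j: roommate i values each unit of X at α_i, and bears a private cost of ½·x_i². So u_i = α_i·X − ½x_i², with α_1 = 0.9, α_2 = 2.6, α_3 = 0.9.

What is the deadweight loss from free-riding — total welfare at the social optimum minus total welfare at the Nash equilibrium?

Roommate i's FOC: ∂u_i/∂x_i = α_i − x_i = 0, so x_i* = α_i.
NE contributions = (0.9, 2.6, 0.9); X = 4.4.
W^NE = (Σα)·X − ½Σα_i² = 4.4² − ½·8.38 = 15.17.
Planner sets x_i = Σα_j = 4.4 for every i, so X^SO = 3·4.4 = 13.2.
W^SO = (Σα)·X^SO − ½·3·(Σα)² = (3/2)·4.4² = 29.04.
Deadweight loss = W^SO − W^NE = 13.87.

13.87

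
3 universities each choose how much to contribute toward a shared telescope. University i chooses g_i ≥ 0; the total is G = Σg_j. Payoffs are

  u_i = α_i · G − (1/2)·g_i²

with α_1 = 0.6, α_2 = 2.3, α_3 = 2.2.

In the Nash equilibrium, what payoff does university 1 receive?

2.88

University i's FOC: ∂u_i/∂g_i = α_i − g_i = 0, so g_i* = α_i.
NE contributions = (0.6, 2.3, 2.2); G = 5.1.
u_1 = α_1·G − ½·(g_1)² = 0.6·5.1 − ½·0.6² = 2.88.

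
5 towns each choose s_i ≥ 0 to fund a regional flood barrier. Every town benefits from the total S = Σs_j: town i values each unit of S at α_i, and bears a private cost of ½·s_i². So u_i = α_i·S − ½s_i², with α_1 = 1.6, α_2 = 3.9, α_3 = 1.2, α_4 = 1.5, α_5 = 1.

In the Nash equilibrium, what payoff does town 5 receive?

8.7

Town i's FOC: ∂u_i/∂s_i = α_i − s_i = 0, so s_i* = α_i.
NE contributions = (1.6, 3.9, 1.2, 1.5, 1); S = 9.2.
u_5 = α_5·S − ½·(s_5)² = 1·9.2 − ½·1² = 8.7.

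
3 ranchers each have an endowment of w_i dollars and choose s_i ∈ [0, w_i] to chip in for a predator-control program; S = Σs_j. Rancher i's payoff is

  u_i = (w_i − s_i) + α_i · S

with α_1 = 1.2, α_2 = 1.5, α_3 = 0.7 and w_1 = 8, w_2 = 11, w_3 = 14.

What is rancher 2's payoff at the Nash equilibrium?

∂u_i/∂s_i = α_i − 1, so rancher i contributes w_i if α_i > 1, else 0.
α_i > 1 for i ∈ {1, 2}; NE contributions (8, 11, 0), S = 19.
u_2 = (11 − 11) + 1.5·19 = 28.5.

28.5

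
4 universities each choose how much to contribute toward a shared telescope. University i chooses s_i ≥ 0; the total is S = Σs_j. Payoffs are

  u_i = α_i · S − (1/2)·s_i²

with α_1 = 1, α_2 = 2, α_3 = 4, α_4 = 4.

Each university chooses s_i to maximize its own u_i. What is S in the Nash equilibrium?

11

University i's FOC: ∂u_i/∂s_i = α_i − s_i = 0, so s_i* = α_i.
NE contributions = (1, 2, 4, 4); S = 11.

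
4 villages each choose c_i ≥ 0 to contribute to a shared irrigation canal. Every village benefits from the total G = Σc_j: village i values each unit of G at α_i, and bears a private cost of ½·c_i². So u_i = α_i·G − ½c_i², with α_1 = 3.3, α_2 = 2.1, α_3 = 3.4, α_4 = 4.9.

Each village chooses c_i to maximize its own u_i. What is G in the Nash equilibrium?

13.7

Village i's FOC: ∂u_i/∂c_i = α_i − c_i = 0, so c_i* = α_i.
NE contributions = (3.3, 2.1, 3.4, 4.9); G = 13.7.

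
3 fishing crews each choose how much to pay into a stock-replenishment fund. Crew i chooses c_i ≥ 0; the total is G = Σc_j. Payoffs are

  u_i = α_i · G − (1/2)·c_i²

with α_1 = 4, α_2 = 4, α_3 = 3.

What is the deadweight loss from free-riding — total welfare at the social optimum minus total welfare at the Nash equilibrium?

81

Crew i's FOC: ∂u_i/∂c_i = α_i − c_i = 0, so c_i* = α_i.
NE contributions = (4, 4, 3); G = 11.
W^NE = (Σα)·G − ½Σα_i² = 11² − ½·41 = 100.5.
Planner sets c_i = Σα_j = 11 for every i, so G^SO = 3·11 = 33.
W^SO = (Σα)·G^SO − ½·3·(Σα)² = (3/2)·11² = 181.5.
Deadweight loss = W^SO − W^NE = 81.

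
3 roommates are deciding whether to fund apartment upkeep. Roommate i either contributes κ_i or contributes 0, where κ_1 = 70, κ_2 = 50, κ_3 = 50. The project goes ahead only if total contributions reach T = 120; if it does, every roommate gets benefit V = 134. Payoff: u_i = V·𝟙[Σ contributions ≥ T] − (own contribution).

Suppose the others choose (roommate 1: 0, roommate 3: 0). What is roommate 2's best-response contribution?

Others' total = 0. Even contributing 50 gives 50 < 120: no benefit either way.
Best response: 0.

0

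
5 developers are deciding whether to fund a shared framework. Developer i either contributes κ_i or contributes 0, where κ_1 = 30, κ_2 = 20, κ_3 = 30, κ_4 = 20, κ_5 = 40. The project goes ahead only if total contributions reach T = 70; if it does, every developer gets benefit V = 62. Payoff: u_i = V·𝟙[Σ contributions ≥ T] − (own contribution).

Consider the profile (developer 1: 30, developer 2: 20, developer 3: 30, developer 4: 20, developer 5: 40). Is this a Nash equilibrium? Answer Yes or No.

No

Total = 140 ≥ 70: provided.
Developer 1 (pledges 30, payoff 32): dropping to 0 → total 110, payoff 62. Profitable deviation.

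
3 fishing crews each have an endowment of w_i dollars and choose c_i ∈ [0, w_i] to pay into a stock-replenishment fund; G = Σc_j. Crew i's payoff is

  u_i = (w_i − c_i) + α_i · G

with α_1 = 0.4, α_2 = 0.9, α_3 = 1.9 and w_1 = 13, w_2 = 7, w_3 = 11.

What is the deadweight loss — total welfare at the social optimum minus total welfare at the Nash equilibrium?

∂u_i/∂c_i = α_i − 1, so crew i contributes w_i if α_i > 1, else 0.
α_i > 1 for i ∈ {3}; NE contributions (0, 0, 11), G = 11.
W^NE = Σw_i − G^NE + (Σα_i)·G^NE = 31 + 2.2·11 = 55.2.
Planner: ∂(Σu_j)/∂c_i = Σα_j − 1 = 2.2 > 0, so everyone contributes w_i; G^SO = 31, W^SO = 31 + 2.2·31 = 99.2.
Deadweight loss = 44.

44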